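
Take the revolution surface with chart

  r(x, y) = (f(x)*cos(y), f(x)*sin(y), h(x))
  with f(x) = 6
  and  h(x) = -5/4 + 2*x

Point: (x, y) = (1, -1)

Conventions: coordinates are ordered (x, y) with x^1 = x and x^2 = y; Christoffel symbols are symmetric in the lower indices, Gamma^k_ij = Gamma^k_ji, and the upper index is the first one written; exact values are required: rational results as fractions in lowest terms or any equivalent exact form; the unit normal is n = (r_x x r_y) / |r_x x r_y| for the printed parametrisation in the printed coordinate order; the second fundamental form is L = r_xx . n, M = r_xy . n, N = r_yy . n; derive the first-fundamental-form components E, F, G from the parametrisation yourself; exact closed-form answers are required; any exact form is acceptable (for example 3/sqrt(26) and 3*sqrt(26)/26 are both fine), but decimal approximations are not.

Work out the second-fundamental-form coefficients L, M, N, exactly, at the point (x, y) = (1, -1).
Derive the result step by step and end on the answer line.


f = 6, f' = 0, f'' = 0, h' = 2, h'' = 0
E = 4, F = 0, G = 36; answer radicand W^2 = 4
unnormalised second-form numerators: l = 0, m = 0, n = 12; L = l/sqrt(4), and similarly M = m/sqrt(W^2), N = n/sqrt(W^2)

Answer: L = 0, M = 0, N = 6


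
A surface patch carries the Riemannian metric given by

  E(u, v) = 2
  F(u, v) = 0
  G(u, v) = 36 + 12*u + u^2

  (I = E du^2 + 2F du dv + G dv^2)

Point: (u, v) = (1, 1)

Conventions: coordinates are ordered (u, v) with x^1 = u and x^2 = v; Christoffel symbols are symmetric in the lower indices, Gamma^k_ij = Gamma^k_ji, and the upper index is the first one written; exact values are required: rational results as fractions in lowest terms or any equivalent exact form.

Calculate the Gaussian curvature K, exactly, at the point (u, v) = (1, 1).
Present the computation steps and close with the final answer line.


E = 2, F = 0, G = 49, EG - F^2 = 98 at the point
E_u = 0, E_v = 0, F_u = 0, F_v = 0, G_u = 14, G_v = 0
E_vv = 0, F_uv = 0, G_uu = 2
Brioschi: K = (det M1 - det M2) / (EG - F^2)^2 with the standard first/second-derivative matrices M1, M2.
M1 = [[-E_vv/2 + F_uv - G_uu/2, E_u/2, F_u - E_v/2], [F_v - G_u/2, E, F], [G_v/2, F, G]] = [[-1, 0, 0], [-7, 2, 0], [0, 0, 49]]; det M1 = -98
M2 = [[0, E_v/2, G_u/2], [E_v/2, E, F], [G_u/2, F, G]] = [[0, 0, 7], [0, 2, 0], [7, 0, 49]]; det M2 = -98
det M1 - det M2 = 0; K = 0 / (98)^2 = 0

Answer: K = 0


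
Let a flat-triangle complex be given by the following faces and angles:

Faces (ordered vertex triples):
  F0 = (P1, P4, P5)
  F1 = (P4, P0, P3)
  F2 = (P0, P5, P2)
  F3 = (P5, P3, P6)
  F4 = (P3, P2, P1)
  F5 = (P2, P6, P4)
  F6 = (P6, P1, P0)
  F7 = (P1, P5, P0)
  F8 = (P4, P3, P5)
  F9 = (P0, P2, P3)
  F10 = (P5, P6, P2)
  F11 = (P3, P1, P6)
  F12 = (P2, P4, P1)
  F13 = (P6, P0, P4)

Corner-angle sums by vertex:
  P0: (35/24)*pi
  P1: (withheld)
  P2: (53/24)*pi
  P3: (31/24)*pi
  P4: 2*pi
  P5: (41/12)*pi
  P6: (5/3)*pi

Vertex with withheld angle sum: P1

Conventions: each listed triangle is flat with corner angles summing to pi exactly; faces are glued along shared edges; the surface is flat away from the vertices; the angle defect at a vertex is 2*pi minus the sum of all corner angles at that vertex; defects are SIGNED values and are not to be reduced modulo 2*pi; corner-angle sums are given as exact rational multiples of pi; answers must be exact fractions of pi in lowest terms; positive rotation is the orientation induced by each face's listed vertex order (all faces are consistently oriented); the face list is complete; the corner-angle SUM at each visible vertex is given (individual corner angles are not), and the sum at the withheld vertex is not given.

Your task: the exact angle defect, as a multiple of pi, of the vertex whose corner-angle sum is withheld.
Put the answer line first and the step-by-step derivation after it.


Answer: defect(P1) = pi/24

V = 7, E = 21, F = 14; chi = V - E + F = 0
Gauss-Bonnet: total defect = 2*pi*chi = 0; visible defects sum to -pi/24


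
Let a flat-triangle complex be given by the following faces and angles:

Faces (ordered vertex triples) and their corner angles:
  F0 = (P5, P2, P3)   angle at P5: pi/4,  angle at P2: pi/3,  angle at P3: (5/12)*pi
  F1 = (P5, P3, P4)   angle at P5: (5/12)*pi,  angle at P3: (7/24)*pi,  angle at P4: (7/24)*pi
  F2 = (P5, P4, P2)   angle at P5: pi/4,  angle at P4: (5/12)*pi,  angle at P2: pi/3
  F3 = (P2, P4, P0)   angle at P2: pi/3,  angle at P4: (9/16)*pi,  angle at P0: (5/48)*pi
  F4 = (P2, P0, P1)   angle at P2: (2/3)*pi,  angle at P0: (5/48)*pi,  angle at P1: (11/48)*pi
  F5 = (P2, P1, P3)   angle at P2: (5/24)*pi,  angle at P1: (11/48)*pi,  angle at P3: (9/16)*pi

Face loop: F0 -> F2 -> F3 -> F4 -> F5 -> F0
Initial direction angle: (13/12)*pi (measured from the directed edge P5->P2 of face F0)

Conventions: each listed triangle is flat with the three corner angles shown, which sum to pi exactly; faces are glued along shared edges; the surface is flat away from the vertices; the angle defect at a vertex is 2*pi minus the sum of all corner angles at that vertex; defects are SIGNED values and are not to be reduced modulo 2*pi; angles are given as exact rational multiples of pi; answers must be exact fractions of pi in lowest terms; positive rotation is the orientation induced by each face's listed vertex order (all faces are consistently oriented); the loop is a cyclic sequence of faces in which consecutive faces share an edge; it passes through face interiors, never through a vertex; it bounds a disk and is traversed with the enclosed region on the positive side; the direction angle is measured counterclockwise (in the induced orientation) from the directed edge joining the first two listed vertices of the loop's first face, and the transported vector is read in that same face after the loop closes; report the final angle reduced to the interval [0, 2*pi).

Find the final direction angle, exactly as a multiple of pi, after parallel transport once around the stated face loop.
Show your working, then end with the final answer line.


enclosed vertex P2: corner angles sum to (15/8)*pi, defect = 2*pi - (15/8)*pi = pi/8
transport around the loop rotates by the sum of enclosed defects; add to the initial angle mod 2*pi
final angle = (13/12)*pi + pi/8 = (29/24)*pi (mod 2*pi)

Answer: final direction angle = (29/24)*pi


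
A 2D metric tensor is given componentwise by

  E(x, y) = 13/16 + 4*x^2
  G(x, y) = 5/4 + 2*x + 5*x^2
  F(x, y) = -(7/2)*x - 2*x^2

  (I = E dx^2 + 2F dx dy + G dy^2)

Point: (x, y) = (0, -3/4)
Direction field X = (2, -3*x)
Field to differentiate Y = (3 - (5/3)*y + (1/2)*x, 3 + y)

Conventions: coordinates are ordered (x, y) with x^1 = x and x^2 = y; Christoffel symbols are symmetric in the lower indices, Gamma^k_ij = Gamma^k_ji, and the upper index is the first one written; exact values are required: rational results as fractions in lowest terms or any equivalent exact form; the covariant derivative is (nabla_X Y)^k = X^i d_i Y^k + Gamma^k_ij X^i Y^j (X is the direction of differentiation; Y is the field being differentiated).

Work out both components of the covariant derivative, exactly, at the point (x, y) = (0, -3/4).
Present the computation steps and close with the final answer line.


E = 13/16, F = 0, G = 5/4 at the point
E_x = 0, E_y = 0, F_x = -7/2, F_y = 0, G_x = 2, G_y = 0
EG - F^2 = 65/64;  g^inv = (64/65) * [[5/4, 0], [0, 13/16]]
first-kind symbols [ij,l] = (1/2)(d_i g_jl + d_j g_il - d_l g_ij): [xx,x] = E_x/2 = 0, [xx,y] = F_x - E_y/2 = -7/2, [xy,x] = E_y/2 = 0, [xy,y] = G_x/2 = 1, [yy,x] = F_y - G_x/2 = -1, [yy,y] = G_y/2 = 0
Gamma^x_ij = (G*[ij,x] - F*[ij,y])/(EG - F^2), Gamma^y_ij = (E*[ij,y] - F*[ij,x])/(EG - F^2)
Gamma_xxx = 0, Gamma_xxy = 0, Gamma_xyy = -16/13, Gamma_yxx = -14/5, Gamma_yxy = 4/5, Gamma_yyy = 0
X = (2, 0), Y = (17/4, 9/4) at the point

Answer: (nabla_X Y)^x = 1, (nabla_X Y)^y = -101/5


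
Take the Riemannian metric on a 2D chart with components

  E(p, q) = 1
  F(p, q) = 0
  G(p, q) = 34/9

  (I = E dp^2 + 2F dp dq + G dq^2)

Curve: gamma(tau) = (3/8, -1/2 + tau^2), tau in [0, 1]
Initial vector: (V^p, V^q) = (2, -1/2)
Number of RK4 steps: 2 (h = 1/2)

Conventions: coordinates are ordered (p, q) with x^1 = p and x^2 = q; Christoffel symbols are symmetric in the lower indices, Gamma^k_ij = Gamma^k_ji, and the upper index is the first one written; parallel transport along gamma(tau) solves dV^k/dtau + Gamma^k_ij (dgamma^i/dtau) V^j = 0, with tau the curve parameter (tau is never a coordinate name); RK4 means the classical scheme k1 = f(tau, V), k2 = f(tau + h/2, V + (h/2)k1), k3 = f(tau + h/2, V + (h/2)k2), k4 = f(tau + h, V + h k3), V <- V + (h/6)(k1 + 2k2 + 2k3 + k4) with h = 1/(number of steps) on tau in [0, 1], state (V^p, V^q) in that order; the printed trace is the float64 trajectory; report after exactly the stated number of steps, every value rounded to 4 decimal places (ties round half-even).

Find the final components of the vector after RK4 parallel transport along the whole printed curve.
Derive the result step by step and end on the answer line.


gamma'(tau) = (0, 2*tau); f(tau, V)^k = -Gamma^k_ij(gamma(tau)) gamma'^i(tau) V^j; h = 1/2; intermediate values shown to 6 dp
curve data and Christoffel symbols at the stage parameters:
  tau = 0.000000: gamma = (0.375000, -0.500000), gamma' = (0.000000, 0.000000); Gamma_ppp = 0.000000, Gamma_ppq = 0.000000, Gamma_pqq = 0.000000, Gamma_qpp = 0.000000, Gamma_qpq = 0.000000, Gamma_qqq = 0.000000
  tau = 0.250000: gamma = (0.375000, -0.437500), gamma' = (0.000000, 0.500000); Gamma_ppp = 0.000000, Gamma_ppq = 0.000000, Gamma_pqq = 0.000000, Gamma_qpp = 0.000000, Gamma_qpq = 0.000000, Gamma_qqq = 0.000000
  tau = 0.500000: gamma = (0.375000, -0.250000), gamma' = (0.000000, 1.000000); Gamma_ppp = 0.000000, Gamma_ppq = 0.000000, Gamma_pqq = 0.000000, Gamma_qpp = 0.000000, Gamma_qpq = 0.000000, Gamma_qqq = 0.000000
  tau = 0.750000: gamma = (0.375000, 0.062500), gamma' = (0.000000, 1.500000); Gamma_ppp = 0.000000, Gamma_ppq = 0.000000, Gamma_pqq = 0.000000, Gamma_qpp = 0.000000, Gamma_qpq = 0.000000, Gamma_qqq = 0.000000
  tau = 1.000000: gamma = (0.375000, 0.500000), gamma' = (0.000000, 2.000000); Gamma_ppp = 0.000000, Gamma_ppq = 0.000000, Gamma_pqq = 0.000000, Gamma_qpp = 0.000000, Gamma_qpq = 0.000000, Gamma_qqq = 0.000000
step 0: V^p = 2.0000, V^q = -0.5000
step 1: k1 = (0.000000, 0.000000), k2 = (0.000000, 0.000000), k3 = (0.000000, 0.000000), k4 = (0.000000, 0.000000); V <- V + (h/6)(k1 + 2k2 + 2k3 + k4): V^p = 2.0000, V^q = -0.5000
step 2: k1 = (0.000000, 0.000000), k2 = (0.000000, 0.000000), k3 = (0.000000, 0.000000), k4 = (0.000000, 0.000000); V <- V + (h/6)(k1 + 2k2 + 2k3 + k4): V^p = 2.0000, V^q = -0.5000

Answer: V^p = 2.0000, V^q = -0.5000


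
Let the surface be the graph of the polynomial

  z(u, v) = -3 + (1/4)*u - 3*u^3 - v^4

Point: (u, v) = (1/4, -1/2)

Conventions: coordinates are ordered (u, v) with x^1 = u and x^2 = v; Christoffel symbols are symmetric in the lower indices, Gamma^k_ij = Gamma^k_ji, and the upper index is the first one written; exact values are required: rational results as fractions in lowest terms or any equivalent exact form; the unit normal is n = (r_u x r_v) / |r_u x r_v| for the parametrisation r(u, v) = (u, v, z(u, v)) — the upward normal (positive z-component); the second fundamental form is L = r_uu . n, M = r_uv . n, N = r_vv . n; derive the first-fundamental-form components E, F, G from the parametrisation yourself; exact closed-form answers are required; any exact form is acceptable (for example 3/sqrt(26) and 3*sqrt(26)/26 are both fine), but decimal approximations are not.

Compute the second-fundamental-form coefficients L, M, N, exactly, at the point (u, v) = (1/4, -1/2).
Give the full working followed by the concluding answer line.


z_u = -5/16, z_v = 1/2, z_uu = -9/2, z_uv = 0, z_vv = -3
E = 281/256, F = -5/32, G = 5/4; answer radicand W^2 = 345/256
unnormalised second-form numerators: l = -9/2, m = 0, n = -3; L = l/sqrt(345/256), and similarly M = m/sqrt(W^2), N = n/sqrt(W^2)

Answer: L = -24*sqrt(345)/115, M = 0, N = -16*sqrt(345)/115


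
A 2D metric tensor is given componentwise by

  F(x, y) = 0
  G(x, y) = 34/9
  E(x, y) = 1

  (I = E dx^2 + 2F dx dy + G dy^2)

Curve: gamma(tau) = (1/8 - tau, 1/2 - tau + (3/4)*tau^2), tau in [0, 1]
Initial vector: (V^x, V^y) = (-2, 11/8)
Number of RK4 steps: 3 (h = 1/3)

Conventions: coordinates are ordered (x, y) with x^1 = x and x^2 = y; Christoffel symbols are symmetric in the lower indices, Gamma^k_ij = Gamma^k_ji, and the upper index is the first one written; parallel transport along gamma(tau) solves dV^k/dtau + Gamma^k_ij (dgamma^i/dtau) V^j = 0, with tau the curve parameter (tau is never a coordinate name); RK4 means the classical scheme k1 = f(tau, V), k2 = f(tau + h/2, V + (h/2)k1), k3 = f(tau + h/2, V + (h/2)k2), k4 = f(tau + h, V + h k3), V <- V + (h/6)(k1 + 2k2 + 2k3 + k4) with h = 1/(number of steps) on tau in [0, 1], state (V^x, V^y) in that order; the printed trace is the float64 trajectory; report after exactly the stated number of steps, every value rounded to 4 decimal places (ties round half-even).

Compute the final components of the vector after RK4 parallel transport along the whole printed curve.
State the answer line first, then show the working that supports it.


Answer: V^x = -2.0000, V^y = 1.3750

gamma'(tau) = (-1, -1 + (3/2)*tau); f(tau, V)^k = -Gamma^k_ij(gamma(tau)) gamma'^i(tau) V^j; h = 1/3; intermediate values shown to 6 dp
curve data and Christoffel symbols at the stage parameters:
  tau = 0.000000: gamma = (0.125000, 0.500000), gamma' = (-1.000000, -1.000000); Gamma_xxx = 0.000000, Gamma_xxy = 0.000000, Gamma_xyy = 0.000000, Gamma_yxx = 0.000000, Gamma_yxy = 0.000000, Gamma_yyy = 0.000000
  tau = 0.166667: gamma = (-0.041667, 0.354167), gamma' = (-1.000000, -0.750000); Gamma_xxx = 0.000000, Gamma_xxy = 0.000000, Gamma_xyy = 0.000000, Gamma_yxx = 0.000000, Gamma_yxy = 0.000000, Gamma_yyy = 0.000000
  tau = 0.333333: gamma = (-0.208333, 0.250000), gamma' = (-1.000000, -0.500000); Gamma_xxx = 0.000000, Gamma_xxy = 0.000000, Gamma_xyy = 0.000000, Gamma_yxx = 0.000000, Gamma_yxy = 0.000000, Gamma_yyy = 0.000000
  tau = 0.500000: gamma = (-0.375000, 0.187500), gamma' = (-1.000000, -0.250000); Gamma_xxx = 0.000000, Gamma_xxy = 0.000000, Gamma_xyy = 0.000000, Gamma_yxx = 0.000000, Gamma_yxy = 0.000000, Gamma_yyy = 0.000000
  tau = 0.666667: gamma = (-0.541667, 0.166667), gamma' = (-1.000000, 0.000000); Gamma_xxx = 0.000000, Gamma_xxy = 0.000000, Gamma_xyy = 0.000000, Gamma_yxx = 0.000000, Gamma_yxy = 0.000000, Gamma_yyy = 0.000000
  tau = 0.833333: gamma = (-0.708333, 0.187500), gamma' = (-1.000000, 0.250000); Gamma_xxx = 0.000000, Gamma_xxy = 0.000000, Gamma_xyy = 0.000000, Gamma_yxx = 0.000000, Gamma_yxy = 0.000000, Gamma_yyy = 0.000000
  tau = 1.000000: gamma = (-0.875000, 0.250000), gamma' = (-1.000000, 0.500000); Gamma_xxx = 0.000000, Gamma_xxy = 0.000000, Gamma_xyy = 0.000000, Gamma_yxx = 0.000000, Gamma_yxy = 0.000000, Gamma_yyy = 0.000000
step 0: V^x = -2.0000, V^y = 1.3750
step 1: k1 = (0.000000, 0.000000), k2 = (0.000000, 0.000000), k3 = (0.000000, 0.000000), k4 = (0.000000, 0.000000); V <- V + (h/6)(k1 + 2k2 + 2k3 + k4): V^x = -2.0000, V^y = 1.3750
step 2: k1 = (0.000000, 0.000000), k2 = (0.000000, 0.000000), k3 = (0.000000, 0.000000), k4 = (0.000000, 0.000000); V <- V + (h/6)(k1 + 2k2 + 2k3 + k4): V^x = -2.0000, V^y = 1.3750
step 3: k1 = (0.000000, 0.000000), k2 = (0.000000, 0.000000), k3 = (0.000000, 0.000000), k4 = (0.000000, 0.000000); V <- V + (h/6)(k1 + 2k2 + 2k3 + k4): V^x = -2.0000, V^y = 1.3750


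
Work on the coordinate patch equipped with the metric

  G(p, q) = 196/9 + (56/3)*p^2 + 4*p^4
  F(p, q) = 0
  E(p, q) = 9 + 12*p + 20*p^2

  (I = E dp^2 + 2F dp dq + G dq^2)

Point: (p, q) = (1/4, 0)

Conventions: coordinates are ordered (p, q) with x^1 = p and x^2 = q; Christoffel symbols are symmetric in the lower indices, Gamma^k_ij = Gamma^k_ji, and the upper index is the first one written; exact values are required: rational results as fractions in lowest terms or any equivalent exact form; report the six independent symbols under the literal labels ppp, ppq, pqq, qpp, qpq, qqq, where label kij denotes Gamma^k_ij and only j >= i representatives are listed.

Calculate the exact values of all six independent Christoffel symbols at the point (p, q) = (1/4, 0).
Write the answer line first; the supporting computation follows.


Answer: Gamma_ppp = 44/53, Gamma_ppq = 0, Gamma_pqq = -115/318, Gamma_qpp = 0, Gamma_qpq = 24/115, Gamma_qqq = 0

E = 53/4, F = 0, G = 13225/576 at the point
E_p = 22, E_q = 0, F_p = 0, F_q = 0, G_p = 115/12, G_q = 0
EG - F^2 = 700925/2304;  g^inv = (2304/700925) * [[13225/576, 0], [0, 53/4]]
first-kind symbols [ij,l] = (1/2)(d_i g_jl + d_j g_il - d_l g_ij): [pp,p] = E_p/2 = 11, [pp,q] = F_p - E_q/2 = 0, [pq,p] = E_q/2 = 0, [pq,q] = G_p/2 = 115/24, [qq,p] = F_q - G_p/2 = -115/24, [qq,q] = G_q/2 = 0
Gamma^p_ij = (G*[ij,p] - F*[ij,q])/(EG - F^2), Gamma^q_ij = (E*[ij,q] - F*[ij,p])/(EG - F^2)


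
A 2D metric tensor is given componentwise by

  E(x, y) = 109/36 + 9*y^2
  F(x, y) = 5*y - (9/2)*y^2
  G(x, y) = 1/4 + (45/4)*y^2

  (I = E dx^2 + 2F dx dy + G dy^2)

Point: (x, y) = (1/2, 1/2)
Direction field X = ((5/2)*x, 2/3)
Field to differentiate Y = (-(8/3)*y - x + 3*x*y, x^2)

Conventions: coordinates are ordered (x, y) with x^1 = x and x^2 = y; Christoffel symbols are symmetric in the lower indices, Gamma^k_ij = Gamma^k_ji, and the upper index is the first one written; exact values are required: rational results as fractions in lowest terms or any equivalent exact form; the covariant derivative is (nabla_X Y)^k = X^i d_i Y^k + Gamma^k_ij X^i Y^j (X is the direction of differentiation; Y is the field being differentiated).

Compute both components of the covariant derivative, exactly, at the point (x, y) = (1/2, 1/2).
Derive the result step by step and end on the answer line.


E = 95/18, F = 11/8, G = 49/16 at the point
E_x = 0, E_y = 9, F_x = 0, F_y = 1/2, G_x = 0, G_y = 45/4
EG - F^2 = 8221/576;  g^inv = (576/8221) * [[49/16, -11/8], [-11/8, 95/18]]
first-kind symbols [ij,l] = (1/2)(d_i g_jl + d_j g_il - d_l g_ij): [xx,x] = E_x/2 = 0, [xx,y] = F_x - E_y/2 = -9/2, [xy,x] = E_y/2 = 9/2, [xy,y] = G_x/2 = 0, [yy,x] = F_y - G_x/2 = 1/2, [yy,y] = G_y/2 = 45/8
Gamma^x_ij = (G*[ij,x] - F*[ij,y])/(EG - F^2), Gamma^y_ij = (E*[ij,y] - F*[ij,x])/(EG - F^2)
Gamma_xxx = 3564/8221, Gamma_xxy = 7938/8221, Gamma_xyy = -3573/8221, Gamma_yxx = -13680/8221, Gamma_yxy = -3564/8221, Gamma_yyy = 16704/8221
X = (5/4, 2/3), Y = (-13/12, 1/4) at the point

Answer: (nabla_X Y)^x = -89371/73989, (nabla_X Y)^y = 66091/16442


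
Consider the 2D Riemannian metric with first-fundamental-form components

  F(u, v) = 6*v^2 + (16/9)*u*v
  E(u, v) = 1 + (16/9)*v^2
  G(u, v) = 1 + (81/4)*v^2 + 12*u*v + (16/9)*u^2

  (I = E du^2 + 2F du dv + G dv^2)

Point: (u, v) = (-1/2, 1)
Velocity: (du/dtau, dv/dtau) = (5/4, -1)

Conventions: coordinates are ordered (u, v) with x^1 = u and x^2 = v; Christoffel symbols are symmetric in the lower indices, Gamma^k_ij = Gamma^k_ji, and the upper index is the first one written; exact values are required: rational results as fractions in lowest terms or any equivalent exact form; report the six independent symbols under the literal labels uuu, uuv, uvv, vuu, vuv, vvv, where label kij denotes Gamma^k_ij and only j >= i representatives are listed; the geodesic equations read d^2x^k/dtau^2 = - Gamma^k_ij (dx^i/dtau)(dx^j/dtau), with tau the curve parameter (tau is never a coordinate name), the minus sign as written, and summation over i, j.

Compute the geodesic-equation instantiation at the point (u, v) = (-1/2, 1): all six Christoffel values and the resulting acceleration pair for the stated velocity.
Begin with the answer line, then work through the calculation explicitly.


Answer: Gamma_uuu = 0, Gamma_uuv = 64/629, Gamma_uvv = 216/629, Gamma_vuu = 0, Gamma_vuv = 184/629, Gamma_vvv = 621/629; accelerations (d^2u/dtau^2, d^2v/dtau^2) = (-56/629, -161/629)

E = 25/9, F = 46/9, G = 565/36 at the point
E_u = 0, E_v = 32/9, F_u = 16/9, F_v = 100/9, G_u = 92/9, G_v = 69/2
EG - F^2 = 629/36;  g^inv = (36/629) * [[565/36, -46/9], [-46/9, 25/9]]
first-kind symbols [ij,l] = (1/2)(d_i g_jl + d_j g_il - d_l g_ij): [uu,u] = E_u/2 = 0, [uu,v] = F_u - E_v/2 = 0, [uv,u] = E_v/2 = 16/9, [uv,v] = G_u/2 = 46/9, [vv,u] = F_v - G_u/2 = 6, [vv,v] = G_v/2 = 69/4
Gamma^u_ij = (G*[ij,u] - F*[ij,v])/(EG - F^2), Gamma^v_ij = (E*[ij,v] - F*[ij,u])/(EG - F^2)
Gamma_uuu = 0, Gamma_uuv = 64/629, Gamma_uvv = 216/629, Gamma_vuu = 0, Gamma_vuv = 184/629, Gamma_vvv = 621/629
d^2u/dtau^2 = -(Gamma_uuu*(5/4)^2 + 2*Gamma_uuv*(5/4)*(-1) + Gamma_uvv*(-1)^2) = -56/629
d^2v/dtau^2 = -(Gamma_vuu*(5/4)^2 + 2*Gamma_vuv*(5/4)*(-1) + Gamma_vvv*(-1)^2) = -161/629


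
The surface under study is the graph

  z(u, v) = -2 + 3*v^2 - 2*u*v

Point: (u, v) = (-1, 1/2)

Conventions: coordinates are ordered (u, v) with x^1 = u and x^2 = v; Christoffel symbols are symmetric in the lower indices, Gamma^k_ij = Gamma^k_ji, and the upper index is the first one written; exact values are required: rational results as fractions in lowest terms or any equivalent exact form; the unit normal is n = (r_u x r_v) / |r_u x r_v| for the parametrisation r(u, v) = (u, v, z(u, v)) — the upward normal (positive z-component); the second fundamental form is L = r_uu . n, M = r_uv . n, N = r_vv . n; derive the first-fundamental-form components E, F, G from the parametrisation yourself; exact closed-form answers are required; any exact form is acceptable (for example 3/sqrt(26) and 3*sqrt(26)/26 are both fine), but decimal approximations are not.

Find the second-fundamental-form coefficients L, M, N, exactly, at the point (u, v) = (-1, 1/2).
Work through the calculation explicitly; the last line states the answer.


z_u = -1, z_v = 5, z_uu = 0, z_uv = -2, z_vv = 6
E = 2, F = -5, G = 26; answer radicand W^2 = 27
unnormalised second-form numerators: l = 0, m = -2, n = 6; L = l/sqrt(27), and similarly M = m/sqrt(W^2), N = n/sqrt(W^2)

Answer: L = 0, M = -2*sqrt(3)/9, N = 2*sqrt(3)/3


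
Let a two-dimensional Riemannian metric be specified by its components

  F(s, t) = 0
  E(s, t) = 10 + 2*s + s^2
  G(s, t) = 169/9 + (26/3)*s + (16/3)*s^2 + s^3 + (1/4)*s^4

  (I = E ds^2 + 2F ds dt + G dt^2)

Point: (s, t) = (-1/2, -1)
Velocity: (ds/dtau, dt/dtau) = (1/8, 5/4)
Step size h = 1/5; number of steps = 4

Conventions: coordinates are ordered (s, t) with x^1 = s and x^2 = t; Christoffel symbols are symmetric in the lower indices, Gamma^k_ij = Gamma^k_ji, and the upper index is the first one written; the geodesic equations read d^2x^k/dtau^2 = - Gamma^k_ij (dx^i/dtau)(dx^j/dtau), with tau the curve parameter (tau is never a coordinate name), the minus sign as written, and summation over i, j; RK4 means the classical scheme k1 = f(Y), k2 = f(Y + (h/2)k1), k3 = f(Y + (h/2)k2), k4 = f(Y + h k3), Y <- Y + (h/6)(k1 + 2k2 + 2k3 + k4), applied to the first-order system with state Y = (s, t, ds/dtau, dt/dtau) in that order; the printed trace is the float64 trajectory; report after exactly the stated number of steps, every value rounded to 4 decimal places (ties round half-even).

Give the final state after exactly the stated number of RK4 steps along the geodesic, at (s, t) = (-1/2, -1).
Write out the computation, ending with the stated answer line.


f(Y) = (ds/dtau, dt/dtau, -Gamma^s_ij Y'^i Y'^j, -Gamma^t_ij Y'^i Y'^j) with the Gammas evaluated at the stage position; h = 0.200000; intermediate values shown to 6 dp
step 0: s = -0.5000, t = -1.0000, ds/dtau = 0.1250, dt/dtau = 1.2500
step 1:
  k1: at (s, t) = (-0.500000, -1.000000), (ds/dtau, dt/dtau) = (0.125000, 1.250000); Gamma_sss = 0.054054, Gamma_sst = 0.000000, Gamma_stt = -0.213964, Gamma_tss = 0.000000, Gamma_tst = 0.126316, Gamma_ttt = 0.000000; k1 = (0.125000, 1.250000, 0.333474, -0.039474)
  k2: at (s, t) = (-0.487500, -0.875000), (ds/dtau, dt/dtau) = (0.158347, 1.246053); Gamma_sss = 0.055330, Gamma_sst = 0.000000, Gamma_stt = -0.219364, Gamma_tss = 0.000000, Gamma_tst = 0.129267, Gamma_ttt = 0.000000; k2 = (0.158347, 1.246053, 0.339207, -0.051011)
  k3: at (s, t) = (-0.484165, -0.875395), (ds/dtau, dt/dtau) = (0.158921, 1.244899); Gamma_sss = 0.055669, Gamma_sst = 0.000000, Gamma_stt = -0.220805, Gamma_tss = 0.000000, Gamma_tst = 0.130052, Gamma_ttt = 0.000000; k3 = (0.158921, 1.244899, 0.340791, -0.051459)
  k4: at (s, t) = (-0.468216, -0.751020), (ds/dtau, dt/dtau) = (0.193158, 1.239708); Gamma_sss = 0.057287, Gamma_sst = 0.000000, Gamma_stt = -0.227701, Gamma_tss = 0.000000, Gamma_tst = 0.133791, Gamma_ttt = 0.000000; k4 = (0.193158, 1.239708, 0.347810, -0.064075)
  Y <- Y + (h/6)(k1 + 2k2 + 2k3 + k4): s = -0.4682, t = -0.7509, ds/dtau = 0.1930, dt/dtau = 1.2397
step 2:
  k1: at (s, t) = (-0.468244, -0.750946), (ds/dtau, dt/dtau) = (0.193043, 1.239717); Gamma_sss = 0.057284, Gamma_sst = 0.000000, Gamma_stt = -0.227689, Gamma_tss = 0.000000, Gamma_tst = 0.133785, Gamma_ttt = 0.000000; k1 = (0.193043, 1.239717, 0.347800, -0.064034)
  k2: at (s, t) = (-0.448939, -0.626975), (ds/dtau, dt/dtau) = (0.227823, 1.233314); Gamma_sss = 0.059230, Gamma_sst = 0.000000, Gamma_stt = -0.236043, Gamma_tss = 0.000000, Gamma_tst = 0.138278, Gamma_ttt = 0.000000; k2 = (0.227823, 1.233314, 0.355962, -0.077706)
  k3: at (s, t) = (-0.445461, -0.627615), (ds/dtau, dt/dtau) = (0.228639, 1.231946); Gamma_sss = 0.059580, Gamma_sst = 0.000000, Gamma_stt = -0.237550, Gamma_tss = 0.000000, Gamma_tst = 0.139084, Gamma_ttt = 0.000000; k3 = (0.228639, 1.231946, 0.357413, -0.078352)
  k4: at (s, t) = (-0.422516, -0.504557), (ds/dtau, dt/dtau) = (0.264525, 1.224047); Gamma_sss = 0.061872, Gamma_sst = 0.000000, Gamma_stt = -0.247494, Gamma_tss = 0.000000, Gamma_tst = 0.144368, Gamma_ttt = 0.000000; k4 = (0.264525, 1.224047, 0.366488, -0.093490)
  Y <- Y + (h/6)(k1 + 2k2 + 2k3 + k4): s = -0.4226, t = -0.5045, ds/dtau = 0.2644, dt/dtau = 1.2241
step 3:
  k1: at (s, t) = (-0.422560, -0.504470), (ds/dtau, dt/dtau) = (0.264411, 1.224062); Gamma_sss = 0.061868, Gamma_sst = 0.000000, Gamma_stt = -0.247475, Gamma_tss = 0.000000, Gamma_tst = 0.144358, Gamma_ttt = 0.000000; k1 = (0.264411, 1.224062, 0.366473, -0.093444)
  k2: at (s, t) = (-0.396119, -0.382064), (ds/dtau, dt/dtau) = (0.301058, 1.214718); Gamma_sss = 0.064485, Gamma_sst = 0.000000, Gamma_stt = -0.258950, Gamma_tss = 0.000000, Gamma_tst = 0.150381, Gamma_ttt = 0.000000; k2 = (0.301058, 1.214718, 0.376247, -0.109989)
  k3: at (s, t) = (-0.392455, -0.382998), (ds/dtau, dt/dtau) = (0.302035, 1.213063); Gamma_sss = 0.064846, Gamma_sst = 0.000000, Gamma_stt = -0.260542, Gamma_tss = 0.000000, Gamma_tst = 0.151210, Gamma_ttt = 0.000000; k3 = (0.302035, 1.213063, 0.377478, -0.110803)
  k4: at (s, t) = (-0.362153, -0.261857), (ds/dtau, dt/dtau) = (0.339906, 1.201902); Gamma_sss = 0.067807, Gamma_sst = 0.000000, Gamma_stt = -0.273719, Gamma_tss = 0.000000, Gamma_tst = 0.158010, Gamma_ttt = 0.000000; k4 = (0.339906, 1.201902, 0.387571, -0.129105)
  Y <- Y + (h/6)(k1 + 2k2 + 2k3 + k4): s = -0.3622, t = -0.2618, ds/dtau = 0.3398, dt/dtau = 1.2019
step 4:
  k1: at (s, t) = (-0.362210, -0.261753), (ds/dtau, dt/dtau) = (0.339794, 1.201925); Gamma_sss = 0.067801, Gamma_sst = 0.000000, Gamma_stt = -0.273694, Gamma_tss = 0.000000, Gamma_tst = 0.157997, Gamma_ttt = 0.000000; k1 = (0.339794, 1.201925, 0.387556, -0.129054)
  k2: at (s, t) = (-0.328231, -0.141560), (ds/dtau, dt/dtau) = (0.378549, 1.189019); Gamma_sss = 0.071077, Gamma_sst = 0.000000, Gamma_stt = -0.288500, Gamma_tss = 0.000000, Gamma_tst = 0.165502, Gamma_ttt = 0.000000; k2 = (0.378549, 1.189019, 0.397686, -0.148986)
  k3: at (s, t) = (-0.324355, -0.142851), (ds/dtau, dt/dtau) = (0.379562, 1.187026); Gamma_sss = 0.071448, Gamma_sst = 0.000000, Gamma_stt = -0.290191, Gamma_tss = 0.000000, Gamma_tst = 0.166350, Gamma_ttt = 0.000000; k3 = (0.379562, 1.187026, 0.398594, -0.149898)
  k4: at (s, t) = (-0.286298, -0.024347), (ds/dtau, dt/dtau) = (0.419513, 1.171945); Gamma_sss = 0.075053, Gamma_sst = 0.000000, Gamma_stt = -0.306816, Gamma_tss = 0.000000, Gamma_tst = 0.174584, Gamma_ttt = 0.000000; k4 = (0.419513, 1.171945, 0.408189, -0.171667)
  Y <- Y + (h/6)(k1 + 2k2 + 2k3 + k4): s = -0.2864, t = -0.0242, ds/dtau = 0.4194, dt/dtau = 1.1720

Answer: s = -0.2864, t = -0.0242, ds/dtau = 0.4194, dt/dtau = 1.1720


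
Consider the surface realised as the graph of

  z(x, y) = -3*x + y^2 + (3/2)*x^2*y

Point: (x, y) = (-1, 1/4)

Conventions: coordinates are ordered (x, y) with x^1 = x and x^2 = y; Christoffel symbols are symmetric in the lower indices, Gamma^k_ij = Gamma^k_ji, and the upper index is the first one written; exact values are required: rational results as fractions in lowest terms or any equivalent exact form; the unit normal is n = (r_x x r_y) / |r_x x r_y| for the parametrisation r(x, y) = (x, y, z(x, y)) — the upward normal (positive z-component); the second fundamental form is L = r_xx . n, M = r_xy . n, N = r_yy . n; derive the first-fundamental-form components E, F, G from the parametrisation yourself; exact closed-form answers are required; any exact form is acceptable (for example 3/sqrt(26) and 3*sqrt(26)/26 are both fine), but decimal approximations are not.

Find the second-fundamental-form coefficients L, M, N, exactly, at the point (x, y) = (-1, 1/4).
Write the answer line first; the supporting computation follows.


Answer: L = 3*sqrt(305)/305, M = -12*sqrt(305)/305, N = 8*sqrt(305)/305

z_x = -15/4, z_y = 2, z_xx = 3/4, z_xy = -3, z_yy = 2
E = 241/16, F = -15/2, G = 5; answer radicand W^2 = 305/16
unnormalised second-form numerators: l = 3/4, m = -3, n = 2; L = l/sqrt(305/16), and similarly M = m/sqrt(W^2), N = n/sqrt(W^2)


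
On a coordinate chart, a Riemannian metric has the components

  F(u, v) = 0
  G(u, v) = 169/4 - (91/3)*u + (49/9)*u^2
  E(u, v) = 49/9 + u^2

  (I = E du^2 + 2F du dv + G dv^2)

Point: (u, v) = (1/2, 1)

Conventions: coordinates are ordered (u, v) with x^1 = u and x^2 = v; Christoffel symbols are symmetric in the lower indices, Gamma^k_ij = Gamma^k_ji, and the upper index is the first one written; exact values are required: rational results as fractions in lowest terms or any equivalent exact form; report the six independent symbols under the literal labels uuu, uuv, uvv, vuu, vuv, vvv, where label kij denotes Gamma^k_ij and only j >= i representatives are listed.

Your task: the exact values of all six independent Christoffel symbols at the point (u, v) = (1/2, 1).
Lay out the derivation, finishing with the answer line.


E = 205/36, F = 0, G = 256/9 at the point
E_u = 1, E_v = 0, F_u = 0, F_v = 0, G_u = -224/9, G_v = 0
EG - F^2 = 13120/81;  g^inv = (81/13120) * [[256/9, 0], [0, 205/36]]
first-kind symbols [ij,l] = (1/2)(d_i g_jl + d_j g_il - d_l g_ij): [uu,u] = E_u/2 = 1/2, [uu,v] = F_u - E_v/2 = 0, [uv,u] = E_v/2 = 0, [uv,v] = G_u/2 = -112/9, [vv,u] = F_v - G_u/2 = 112/9, [vv,v] = G_v/2 = 0
Gamma^u_ij = (G*[ij,u] - F*[ij,v])/(EG - F^2), Gamma^v_ij = (E*[ij,v] - F*[ij,u])/(EG - F^2)

Answer: Gamma_uuu = 18/205, Gamma_uuv = 0, Gamma_uvv = 448/205, Gamma_vuu = 0, Gamma_vuv = -7/16, Gamma_vvv = 0


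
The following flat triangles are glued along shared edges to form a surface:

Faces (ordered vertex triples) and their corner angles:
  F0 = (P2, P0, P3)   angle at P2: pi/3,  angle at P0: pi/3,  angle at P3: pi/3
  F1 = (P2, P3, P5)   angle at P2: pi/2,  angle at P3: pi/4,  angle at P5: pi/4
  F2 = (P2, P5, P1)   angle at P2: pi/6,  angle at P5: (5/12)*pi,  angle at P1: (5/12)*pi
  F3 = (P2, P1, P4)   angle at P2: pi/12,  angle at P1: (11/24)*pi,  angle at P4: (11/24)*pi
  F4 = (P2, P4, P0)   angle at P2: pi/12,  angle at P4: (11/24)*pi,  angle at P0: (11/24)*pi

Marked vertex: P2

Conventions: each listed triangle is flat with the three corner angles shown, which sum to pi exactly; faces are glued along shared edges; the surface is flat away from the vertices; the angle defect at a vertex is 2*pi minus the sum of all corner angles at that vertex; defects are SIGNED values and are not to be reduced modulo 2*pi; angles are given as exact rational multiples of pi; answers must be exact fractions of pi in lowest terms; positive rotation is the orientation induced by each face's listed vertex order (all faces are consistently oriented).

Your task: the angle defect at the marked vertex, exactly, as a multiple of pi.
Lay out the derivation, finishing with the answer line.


Sum of corner angles at P2: (7/6)*pi
defect = 2*pi - (7/6)*pi

Answer: defect(P2) = (5/6)*pi


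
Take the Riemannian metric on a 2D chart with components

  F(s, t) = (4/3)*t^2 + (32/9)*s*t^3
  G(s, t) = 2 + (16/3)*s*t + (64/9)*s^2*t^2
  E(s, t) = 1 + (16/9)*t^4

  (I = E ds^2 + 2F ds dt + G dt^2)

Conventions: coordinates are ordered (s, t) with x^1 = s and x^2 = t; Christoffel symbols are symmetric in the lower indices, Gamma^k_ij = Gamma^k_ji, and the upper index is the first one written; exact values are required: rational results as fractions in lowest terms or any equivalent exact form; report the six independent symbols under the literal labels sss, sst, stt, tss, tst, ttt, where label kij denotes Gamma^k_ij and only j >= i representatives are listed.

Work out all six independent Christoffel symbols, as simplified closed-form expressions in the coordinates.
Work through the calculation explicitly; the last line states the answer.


E = 1 + (16/9)*t^4; F = (4/3)*t^2 + (32/9)*s*t^3; G = 2 + (16/3)*s*t + (64/9)*s^2*t^2
Gamma^k_ij = (1/2) g^{kl} (d_i g_jl + d_j g_il - d_l g_ij), with g^inv = (1/(EG-F^2)) [[G, -F], [-F, E]]
first partials: E_s = 0, E_t = (64/9)*t^3, F_s = (32/9)*t^3, F_t = (8/3)*t + (32/3)*s*t^2, G_s = (16/3)*t + (128/9)*s*t^2, G_t = (16/3)*s + (128/9)*s^2*t
D = EG - F^2 = 2 + (16/3)*s*t + (16/9)*t^4 + (64/9)*s^2*t^2
expanded: Gamma^s_ss = (G E_s - 2F F_s + F E_t)/(2D), Gamma^s_st = (G E_t - F G_s)/(2D), Gamma^s_tt = (2G F_t - G G_s - F G_t)/(2D), Gamma^t_ss = (2E F_s - E E_t - F E_s)/(2D), Gamma^t_st = (E G_s - F E_t)/(2D), Gamma^t_tt = (E G_t - 2F F_t + F G_s)/(2D); substitute and cancel common factors

Answer: Gamma_sss = 0, Gamma_sst = 16*t^3/(32*s^2*t^2 + 24*s*t + 8*t^4 + 9), Gamma_stt = 16*s*t^2/(32*s^2*t^2 + 24*s*t + 8*t^4 + 9), Gamma_tss = 0, Gamma_tst = (32*s*t^2 + 12*t)/(32*s^2*t^2 + 24*s*t + 8*t^4 + 9), Gamma_ttt = (32*s^2*t + 12*s)/(32*s^2*t^2 + 24*s*t + 8*t^4 + 9)


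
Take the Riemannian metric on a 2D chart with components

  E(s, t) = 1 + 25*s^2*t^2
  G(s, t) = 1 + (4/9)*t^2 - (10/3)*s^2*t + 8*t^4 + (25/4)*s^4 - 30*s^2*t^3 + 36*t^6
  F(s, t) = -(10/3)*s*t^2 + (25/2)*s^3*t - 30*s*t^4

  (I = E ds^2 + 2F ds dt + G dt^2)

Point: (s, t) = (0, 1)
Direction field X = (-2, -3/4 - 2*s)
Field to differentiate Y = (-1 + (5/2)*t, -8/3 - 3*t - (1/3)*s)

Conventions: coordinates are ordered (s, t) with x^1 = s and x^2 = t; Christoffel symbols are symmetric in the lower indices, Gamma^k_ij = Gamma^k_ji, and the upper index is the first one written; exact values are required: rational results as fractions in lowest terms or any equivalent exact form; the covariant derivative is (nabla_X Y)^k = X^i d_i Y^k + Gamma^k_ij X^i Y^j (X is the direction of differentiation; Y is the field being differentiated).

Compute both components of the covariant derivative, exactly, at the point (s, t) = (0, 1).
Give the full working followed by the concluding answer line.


E = 1, F = 0, G = 409/9 at the point
E_s = 0, E_t = 0, F_s = -100/3, F_t = 0, G_s = 0, G_t = 2240/9
EG - F^2 = 409/9;  g^inv = (9/409) * [[409/9, 0], [0, 1]]
first-kind symbols [ij,l] = (1/2)(d_i g_jl + d_j g_il - d_l g_ij): [ss,s] = E_s/2 = 0, [ss,t] = F_s - E_t/2 = -100/3, [st,s] = E_t/2 = 0, [st,t] = G_s/2 = 0, [tt,s] = F_t - G_s/2 = 0, [tt,t] = G_t/2 = 1120/9
Gamma^s_ij = (G*[ij,s] - F*[ij,t])/(EG - F^2), Gamma^t_ij = (E*[ij,t] - F*[ij,s])/(EG - F^2)
Gamma_sss = 0, Gamma_sst = 0, Gamma_stt = 0, Gamma_tss = -300/409, Gamma_tst = 0, Gamma_ttt = 1120/409
X = (-2, -3/4), Y = (3/2, -17/3) at the point

Answer: (nabla_X Y)^s = -15/8, (nabla_X Y)^t = 82235/4908


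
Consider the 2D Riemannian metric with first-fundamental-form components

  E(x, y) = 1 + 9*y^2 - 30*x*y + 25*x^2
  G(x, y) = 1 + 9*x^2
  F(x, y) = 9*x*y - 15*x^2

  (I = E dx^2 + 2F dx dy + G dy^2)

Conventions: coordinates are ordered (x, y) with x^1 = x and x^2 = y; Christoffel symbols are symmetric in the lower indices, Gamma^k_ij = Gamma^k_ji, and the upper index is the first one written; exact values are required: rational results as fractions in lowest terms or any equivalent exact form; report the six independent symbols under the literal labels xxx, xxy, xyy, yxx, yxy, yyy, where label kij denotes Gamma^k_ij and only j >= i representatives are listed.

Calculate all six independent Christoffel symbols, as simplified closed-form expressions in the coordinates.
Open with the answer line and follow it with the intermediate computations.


Answer: Gamma_xxx = (25*x - 15*y)/(34*x^2 - 30*x*y + 9*y^2 + 1), Gamma_xxy = (-15*x + 9*y)/(34*x^2 - 30*x*y + 9*y^2 + 1), Gamma_xyy = 0, Gamma_yxx = -15*x/(34*x^2 - 30*x*y + 9*y^2 + 1), Gamma_yxy = 9*x/(34*x^2 - 30*x*y + 9*y^2 + 1), Gamma_yyy = 0

E = 1 + 9*y^2 - 30*x*y + 25*x^2; F = 9*x*y - 15*x^2; G = 1 + 9*x^2
Gamma^k_ij = (1/2) g^{kl} (d_i g_jl + d_j g_il - d_l g_ij), with g^inv = (1/(EG-F^2)) [[G, -F], [-F, E]]
first partials: E_x = -30*y + 50*x, E_y = 18*y - 30*x, F_x = 9*y - 30*x, F_y = 9*x, G_x = 18*x, G_y = 0
D = EG - F^2 = 1 + 9*y^2 - 30*x*y + 34*x^2
expanded: Gamma^x_xx = (G E_x - 2F F_x + F E_y)/(2D), Gamma^x_xy = (G E_y - F G_x)/(2D), Gamma^x_yy = (2G F_y - G G_x - F G_y)/(2D), Gamma^y_xx = (2E F_x - E E_y - F E_x)/(2D), Gamma^y_xy = (E G_x - F E_y)/(2D), Gamma^y_yy = (E G_y - 2F F_y + F G_x)/(2D); substitute and cancel common factors


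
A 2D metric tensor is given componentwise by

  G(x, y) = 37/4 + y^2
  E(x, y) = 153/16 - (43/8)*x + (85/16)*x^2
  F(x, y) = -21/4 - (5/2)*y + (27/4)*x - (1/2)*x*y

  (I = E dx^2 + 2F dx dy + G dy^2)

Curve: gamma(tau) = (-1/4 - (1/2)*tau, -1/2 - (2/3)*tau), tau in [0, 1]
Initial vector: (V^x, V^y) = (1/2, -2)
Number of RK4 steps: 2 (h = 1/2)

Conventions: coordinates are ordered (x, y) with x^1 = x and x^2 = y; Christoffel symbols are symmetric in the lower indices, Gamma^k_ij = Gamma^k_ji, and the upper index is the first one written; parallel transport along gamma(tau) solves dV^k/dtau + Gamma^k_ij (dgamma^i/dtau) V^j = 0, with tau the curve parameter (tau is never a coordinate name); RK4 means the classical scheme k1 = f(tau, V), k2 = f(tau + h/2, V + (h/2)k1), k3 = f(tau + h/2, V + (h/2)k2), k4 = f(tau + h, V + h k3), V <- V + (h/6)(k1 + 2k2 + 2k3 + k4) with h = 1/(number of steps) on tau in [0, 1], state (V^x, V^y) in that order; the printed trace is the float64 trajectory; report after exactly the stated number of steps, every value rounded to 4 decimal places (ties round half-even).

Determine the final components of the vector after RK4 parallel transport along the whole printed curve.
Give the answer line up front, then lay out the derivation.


Answer: V^x = 0.8402, V^y = -1.4318

gamma'(tau) = (-1/2, -2/3); f(tau, V)^k = -Gamma^k_ij(gamma(tau)) gamma'^i(tau) V^j; h = 1/2; intermediate values shown to 6 dp
curve data and Christoffel symbols at the stage parameters:
  tau = 0.000000: gamma = (-0.250000, -0.500000), gamma' = (-0.500000, -0.666667); Gamma_xxx = 0.028515, Gamma_xxy = 0.000000, Gamma_xyy = -0.345144, Gamma_yxx = 0.754101, Gamma_yxy = 0.000000, Gamma_yyy = -0.261534
  tau = 0.250000: gamma = (-0.375000, -0.666667), gamma' = (-0.500000, -0.666667); Gamma_xxx = -0.014524, Gamma_xxy = 0.000000, Gamma_xyy = -0.329944, Gamma_yxx = 0.721311, Gamma_yxy = 0.000000, Gamma_yyy = -0.281128
  tau = 0.500000: gamma = (-0.500000, -0.833333), gamma' = (-0.500000, -0.666667); Gamma_xxx = -0.053268, Gamma_xxy = 0.000000, Gamma_xyy = -0.312974, Gamma_yxx = 0.684513, Gamma_yxy = 0.000000, Gamma_yyy = -0.296236
  tau = 0.750000: gamma = (-0.625000, -1.000000), gamma' = (-0.500000, -0.666667); Gamma_xxx = -0.087296, Gamma_xxy = 0.000000, Gamma_xyy = -0.294957, Gamma_yxx = 0.645305, Gamma_yxy = 0.000000, Gamma_yyy = -0.307088
  tau = 1.000000: gamma = (-0.750000, -1.166667), gamma' = (-0.500000, -0.666667); Gamma_xxx = -0.116513, Gamma_xxy = 0.000000, Gamma_xyy = -0.276523, Gamma_yxx = 0.605087, Gamma_yxy = 0.000000, Gamma_yyy = -0.314082
step 0: V^x = 0.5000, V^y = -2.0000
step 1: k1 = (0.467320, 0.537238), k2 = (0.405903, 0.572128), k3 = (0.404095, 0.564956), k4 = (0.339661, 0.579475); V <- V + (h/6)(k1 + 2k2 + 2k3 + k4): V^x = 0.7022, V^y = -1.7174
step 2: k1 = (0.339636, 0.579525), k2 = (0.274864, 0.575918), k3 = (0.275748, 0.570878), k4 = (0.215042, 0.554015); V <- V + (h/6)(k1 + 2k2 + 2k3 + k4): V^x = 0.8402, V^y = -1.4318
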